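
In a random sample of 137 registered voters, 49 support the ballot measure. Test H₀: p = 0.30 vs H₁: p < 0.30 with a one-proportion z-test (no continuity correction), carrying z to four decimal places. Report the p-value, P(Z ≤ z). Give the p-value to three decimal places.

p-value = 0.930

Sample proportion p̂ = 49/137 = 0.35766.
SE₀ = √(0.30·0.70/137) = 0.039152.
Test statistic (full precision, shown to 4 dp): z = (49/137 − 0.30)/SE₀ ≈ 1.4728.
From the standard normal, P(Z ≤ z) = 0.930.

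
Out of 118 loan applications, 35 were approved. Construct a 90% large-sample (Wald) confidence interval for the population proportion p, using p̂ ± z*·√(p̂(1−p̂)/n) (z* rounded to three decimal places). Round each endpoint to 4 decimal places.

Sample proportion p̂ = 35/118 = 0.29661.
SE = √(p̂(1−p̂)/n) = √(0.208633/118) = 0.042048.
The 90% critical value is z* = 1.645.
Margin of error: 1.645 × 0.042048 = 0.06917.
Interval: 0.29661 ± 0.06917 → (0.2274, 0.3658).

(0.2274, 0.3658)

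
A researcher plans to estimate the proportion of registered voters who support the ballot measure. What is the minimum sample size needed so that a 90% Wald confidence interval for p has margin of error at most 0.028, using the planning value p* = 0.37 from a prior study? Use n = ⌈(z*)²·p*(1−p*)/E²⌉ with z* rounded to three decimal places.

The 90% critical value is z* = 1.645.
p*(1−p*) = 0.37·0.63 = 0.2331.
Required n before rounding: 2.706025 × 0.2331 / 0.028² = 804.559.
Rounding up, n = 805.

n = 805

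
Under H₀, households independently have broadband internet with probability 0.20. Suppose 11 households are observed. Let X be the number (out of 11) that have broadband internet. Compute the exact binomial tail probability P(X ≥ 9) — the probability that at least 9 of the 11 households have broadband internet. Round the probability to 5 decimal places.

P = 0.00002

X ~ Binomial(n=11, p=0.20).
P(X ≥ 9) = C(11,9)·0.20^9·0.80^2 + C(11,10)·0.20^10·0.80^1 + C(11,11)·0.20^11·0.80^0.
= 0.000018 + 0.000001 + 0.000000 = 0.00002.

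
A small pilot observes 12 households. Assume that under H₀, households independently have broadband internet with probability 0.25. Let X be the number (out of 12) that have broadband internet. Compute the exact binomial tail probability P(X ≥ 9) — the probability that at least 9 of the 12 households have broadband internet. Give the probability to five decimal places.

X is binomial with n = 12 and p = 0.25.
P(X ≥ 9) = C(12,9)·0.25^9·0.75^3 + C(12,10)·0.25^10·0.75^2 + C(12,11)·0.25^11·0.75^1 + C(12,12)·0.25^12·0.75^0.
= 0.000354 + 0.000035 + 0.000002 + 0.000000 = 0.00039.

P = 0.00039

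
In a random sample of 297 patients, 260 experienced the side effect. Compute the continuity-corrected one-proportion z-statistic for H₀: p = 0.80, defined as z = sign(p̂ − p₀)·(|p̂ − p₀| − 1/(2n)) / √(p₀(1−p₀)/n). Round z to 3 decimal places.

p̂ = 260/297 = 0.87542. p̂ − p₀ = 0.075421.
Continuity correction 1/(2n) = 1/594 = 0.001684.
Corrected numerator: |0.075421| − 0.001684 = 0.073737.
SE₀ = √(0.80·0.20/297) = 0.023210.
z = +0.073737/0.023210 = 3.177.

z = 3.177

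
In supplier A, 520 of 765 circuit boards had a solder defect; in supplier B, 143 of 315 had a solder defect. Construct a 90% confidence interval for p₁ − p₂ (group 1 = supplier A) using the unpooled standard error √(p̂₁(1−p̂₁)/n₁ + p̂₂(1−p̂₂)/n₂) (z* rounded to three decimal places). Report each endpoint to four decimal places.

p̂₁ = 0.67974, p̂₂ = 0.45397, so the observed difference is 0.22577.
Unpooled SE = √(p̂₁(1−p̂₁)/n₁ + p̂₂(1−p̂₂)/n₂) = √(0.000284567 + 0.000786924) = 0.032734.
The 90% critical value is z* = 1.645. Margin of error = 0.05385.
So the interval runs from 0.1719 to 0.2796.

(0.1719, 0.2796)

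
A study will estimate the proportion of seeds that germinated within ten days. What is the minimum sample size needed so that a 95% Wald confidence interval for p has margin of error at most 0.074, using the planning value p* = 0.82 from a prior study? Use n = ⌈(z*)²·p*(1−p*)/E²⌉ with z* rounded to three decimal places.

For 95% confidence, z* = 1.960.
p*(1−p*) = 0.1476.
(z*)²·p*(1−p*)/E² = 3.841600·0.1476/0.005476 = 103.546.
Rounding up, n = 104.

n = 104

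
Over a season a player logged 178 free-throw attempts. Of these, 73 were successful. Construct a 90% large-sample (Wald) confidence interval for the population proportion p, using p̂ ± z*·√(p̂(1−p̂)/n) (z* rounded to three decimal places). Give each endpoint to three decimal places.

p̂ = 73/178 = 0.41011.
SE(p̂) = √(0.41011·0.58989/178) = 0.036866.
z* = 1.645 at the 90% level.
Margin of error: 1.645 × 0.036866 = 0.06064.
Interval: 0.41011 ± 0.06064 → (0.349, 0.471).

(0.349, 0.471)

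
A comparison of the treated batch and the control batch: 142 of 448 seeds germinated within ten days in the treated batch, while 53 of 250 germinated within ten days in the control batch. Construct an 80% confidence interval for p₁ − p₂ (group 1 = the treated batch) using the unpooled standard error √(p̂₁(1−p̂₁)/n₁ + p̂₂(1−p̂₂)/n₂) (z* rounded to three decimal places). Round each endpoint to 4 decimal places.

p̂₁ = 142/448 = 0.31696, p̂₂ = 53/250 = 0.21200; p̂₁ − p̂₂ = 0.10496.
SE = √(0.000483254 + 0.000668224) = √0.001151478 = 0.033933.
The 80% critical value is z* = 1.282. Margin of error = 0.04350.
So the interval runs from 0.0615 to 0.1485.

(0.0615, 0.1485)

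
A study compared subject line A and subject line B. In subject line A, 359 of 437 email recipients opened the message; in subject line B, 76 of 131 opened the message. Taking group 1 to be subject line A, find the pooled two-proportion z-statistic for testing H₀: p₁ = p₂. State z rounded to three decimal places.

z = 5.722

p̂₁ = 359/437 = 0.82151, p̂₂ = 76/131 = 0.58015.
Pooled p̂ = (359+76)/(437+131) = 435/568 = 0.76585.
Pooled SE = √[0.1793264·0.00992192] ≈ 0.042181.
z = (p̂₁ − p̂₂)/SE = (0.82151 − 0.58015)/0.042181 = 0.24136/0.042181 = 5.722.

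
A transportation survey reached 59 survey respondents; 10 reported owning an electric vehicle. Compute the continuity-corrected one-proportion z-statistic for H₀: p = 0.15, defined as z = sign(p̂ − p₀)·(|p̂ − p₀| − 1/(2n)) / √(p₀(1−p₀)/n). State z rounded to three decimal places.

With x = 10 successes in n = 59, p̂ = 0.16949. p̂ − p₀ = 0.019492.
1/(2n) = 0.008475.
Corrected numerator: |0.019492| − 0.008475 = 0.011017.
Under H₀, SE = √(p₀(1−p₀)/n) = √(0.15·0.85/59) = √0.002161017 = 0.046487.
z = +0.011017/0.046487 = 0.237.

z = 0.237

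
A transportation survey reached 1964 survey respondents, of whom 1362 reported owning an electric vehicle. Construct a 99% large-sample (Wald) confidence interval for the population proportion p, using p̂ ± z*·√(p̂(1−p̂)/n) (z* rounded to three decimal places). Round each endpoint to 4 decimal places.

(0.6667, 0.7203)

With x = 1362 successes in n = 1964, p̂ = 0.69348.
Standard error of p̂: √(0.212564/1964) = √0.000108230 = 0.010403.
The 99% critical value is z* = 2.576.
Margin = 2.576·0.010403 = 0.02680.
CI: 0.69348 ± 0.02680 = (0.6667, 0.7203).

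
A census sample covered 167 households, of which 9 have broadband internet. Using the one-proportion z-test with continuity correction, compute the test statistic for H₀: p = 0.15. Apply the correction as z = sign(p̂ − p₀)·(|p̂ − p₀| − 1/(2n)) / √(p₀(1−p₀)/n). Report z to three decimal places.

z = -3.370

The sample proportion is 9/167 = 0.05389. p̂ − p₀ = -0.096108.
Continuity correction 1/(2n) = 1/334 = 0.002994.
Corrected numerator: |-0.096108| − 0.002994 = 0.093114.
SE₀ = √(0.15·0.85/167) = 0.027631.
z = (−)0.093114/0.027631 = -3.370.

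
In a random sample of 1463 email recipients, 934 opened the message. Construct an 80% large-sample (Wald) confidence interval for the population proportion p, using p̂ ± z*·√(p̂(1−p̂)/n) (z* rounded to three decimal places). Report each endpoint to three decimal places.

p̂ = 934/1463 = 0.63841.
Standard error of p̂: √(0.230842/1463) = √0.000157786 = 0.012561.
The 80% critical value is z* = 1.282.
Margin = 1.282·0.012561 = 0.01610.
So the interval runs from 0.622 to 0.655.

(0.622, 0.655)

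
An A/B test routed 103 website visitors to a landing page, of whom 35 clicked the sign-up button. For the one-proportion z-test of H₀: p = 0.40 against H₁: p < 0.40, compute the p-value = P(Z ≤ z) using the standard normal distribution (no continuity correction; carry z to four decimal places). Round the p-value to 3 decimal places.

p̂ = 35/103 = 0.33981.
Null standard error: √(0.40·0.60/103) = √0.002330097 = 0.048271.
Test statistic (full precision, shown to 4 dp): z = (35/103 − 0.40)/SE₀ ≈ -1.2470.
p-value = P(Z ≤ z) with z = -1.2470 → 0.106.

p-value = 0.106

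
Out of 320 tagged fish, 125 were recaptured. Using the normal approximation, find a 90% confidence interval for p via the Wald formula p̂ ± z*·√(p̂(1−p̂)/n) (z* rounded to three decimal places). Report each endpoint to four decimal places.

p̂ = 125/320 = 0.39062.
SE(p̂) = √(0.39062·0.60938/320) = 0.027274.
For 90% confidence, z* = 1.645.
Margin of error: 1.645 × 0.027274 = 0.04487.
So the interval runs from 0.3458 to 0.4355.

(0.3458, 0.4355)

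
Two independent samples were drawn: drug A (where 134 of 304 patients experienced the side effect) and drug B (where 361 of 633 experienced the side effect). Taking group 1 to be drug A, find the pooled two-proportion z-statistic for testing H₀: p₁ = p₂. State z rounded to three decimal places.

z = -3.718

p̂₁ = 134/304 = 0.44079, p̂₂ = 361/633 = 0.57030.
Pooling: p̂ = 495/937 = 0.52828.
Pooled SE = √[0.2492001·0.00486925] ≈ 0.034834.
z = -0.12951/0.034834 = -3.718.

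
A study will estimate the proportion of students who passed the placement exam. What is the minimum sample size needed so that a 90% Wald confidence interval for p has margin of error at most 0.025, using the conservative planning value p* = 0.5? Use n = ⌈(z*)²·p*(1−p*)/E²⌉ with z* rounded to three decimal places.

n = 1083

For 90% confidence, z* = 1.645.
p*(1−p*) = 0.2500.
(z*)²·p*(1−p*)/E² = 2.706025·0.2500/0.000625 = 1082.410.
Rounding up, n = 1083.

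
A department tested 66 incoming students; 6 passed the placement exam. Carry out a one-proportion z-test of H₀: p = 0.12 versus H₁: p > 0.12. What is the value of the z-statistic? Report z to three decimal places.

With x = 6 successes in n = 66, p̂ = 0.09091.
Under H₀, SE = √(p₀(1−p₀)/n) = √(0.12·0.88/66) = √0.001600000 = 0.040000.
z = (0.09091 − 0.12)/0.040000 = -0.02909/0.040000 = -0.727.

z = -0.727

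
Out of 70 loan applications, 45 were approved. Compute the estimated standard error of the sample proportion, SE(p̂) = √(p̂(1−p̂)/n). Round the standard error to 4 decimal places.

SE = 0.0573

p̂ = 45/70 = 0.64286.
p̂(1−p̂) = 0.64286·0.35714 = 0.229591.
SE = √(0.229591/70) = 0.0573.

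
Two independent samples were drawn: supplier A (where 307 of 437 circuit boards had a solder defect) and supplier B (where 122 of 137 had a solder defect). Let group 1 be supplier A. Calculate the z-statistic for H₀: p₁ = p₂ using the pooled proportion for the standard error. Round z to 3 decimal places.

z = -4.419

p̂₁ = 307/437 = 0.70252, p̂₂ = 122/137 = 0.89051.
Pooled p̂ = (307+122)/(437+137) = 429/574 = 0.74739.
SE = √[p̂(1−p̂)(1/n₁+1/n₂)] = √[0.74739·0.25261·(1/437+1/137)] ≈ 0.042546.
z = -0.18799/0.042546 = -4.419.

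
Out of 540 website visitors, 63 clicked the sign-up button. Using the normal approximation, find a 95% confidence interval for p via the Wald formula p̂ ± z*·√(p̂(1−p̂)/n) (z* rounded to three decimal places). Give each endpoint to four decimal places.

The sample proportion is 63/540 = 0.11667.
SE = √(p̂(1−p̂)/n) = √(0.103056/540) = 0.013815.
The 95% critical value is z* = 1.960.
Margin = 1.960·0.013815 = 0.02708.
CI: 0.11667 ± 0.02708 = (0.0896, 0.1437).

(0.0896, 0.1437)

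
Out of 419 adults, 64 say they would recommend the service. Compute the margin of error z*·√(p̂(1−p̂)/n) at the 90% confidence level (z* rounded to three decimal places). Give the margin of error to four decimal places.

ME = 0.0289

With x = 64 successes in n = 419, p̂ = 0.15274.
SE(p̂) = √(0.15274·0.84726/419) = 0.017575.
The 90% critical value is z* = 1.645.
Margin of error = z*·SE = 1.645 × 0.017575 = 0.0289.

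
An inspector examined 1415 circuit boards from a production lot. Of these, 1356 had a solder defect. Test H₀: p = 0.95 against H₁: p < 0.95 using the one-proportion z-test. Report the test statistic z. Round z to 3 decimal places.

z = 1.433

p̂ = 1356/1415 = 0.95830.
Null standard error: √(0.95·0.05/1415) = √0.000033569 = 0.005794.
Test statistic: z = 0.00830/0.005794 = 1.433.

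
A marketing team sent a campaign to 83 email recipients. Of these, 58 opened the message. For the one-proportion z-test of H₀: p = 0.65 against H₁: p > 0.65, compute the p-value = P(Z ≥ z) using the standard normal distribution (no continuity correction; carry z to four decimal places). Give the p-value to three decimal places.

The sample proportion is 58/83 = 0.69880.
Null standard error: √(0.65·0.35/83) = √0.002740964 = 0.052354.
z = (p̂ − p₀)/SE = (58/83 − 0.65)/0.052354 ≈ 0.9320.
p-value = P(Z ≥ z) with z = 0.9320 → 0.176.

p-value = 0.176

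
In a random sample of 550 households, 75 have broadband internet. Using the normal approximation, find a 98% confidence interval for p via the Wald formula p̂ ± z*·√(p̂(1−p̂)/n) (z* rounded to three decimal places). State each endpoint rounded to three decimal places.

p̂ = 75/550 = 0.13636.
Standard error of p̂: √(0.117769/550) = √0.000214125 = 0.014633.
The 98% critical value is z* = 2.326.
Margin = 2.326·0.014633 = 0.03404.
Interval: 0.13636 ± 0.03404 → (0.102, 0.170).

(0.102, 0.170)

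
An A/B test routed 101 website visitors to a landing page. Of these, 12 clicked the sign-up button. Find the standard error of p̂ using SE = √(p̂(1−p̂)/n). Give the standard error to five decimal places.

SE = 0.03220

Sample proportion p̂ = 12/101 = 0.11881.
p̂(1−p̂) = 0.104694.
SE = √(0.104694/101) = 0.03220.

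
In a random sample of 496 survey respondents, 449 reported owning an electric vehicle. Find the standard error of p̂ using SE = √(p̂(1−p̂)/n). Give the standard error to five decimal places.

Sample proportion p̂ = 449/496 = 0.90524.
p̂(1−p̂) = 0.90524·0.09476 = 0.085781.
Dividing by n and taking the root: √0.000172946 = 0.01315.

SE = 0.01315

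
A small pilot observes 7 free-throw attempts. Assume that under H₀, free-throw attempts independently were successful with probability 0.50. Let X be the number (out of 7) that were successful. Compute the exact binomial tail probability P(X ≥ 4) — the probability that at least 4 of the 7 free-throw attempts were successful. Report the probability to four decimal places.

P = 0.5000

X is binomial with n = 7 and p = 0.50.
P(X ≥ 4) = C(7,4)·0.50^4·0.50^3 + C(7,5)·0.50^5·0.50^2 + C(7,6)·0.50^6·0.50^1 + C(7,7)·0.50^7·0.50^0.
= 0.273438 + 0.164062 + 0.054688 + 0.007812 = 0.5000.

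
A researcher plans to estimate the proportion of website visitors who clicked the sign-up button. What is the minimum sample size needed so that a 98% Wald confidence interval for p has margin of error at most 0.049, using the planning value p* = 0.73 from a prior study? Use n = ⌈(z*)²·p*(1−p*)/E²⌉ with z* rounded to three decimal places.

n = 445

The 98% critical value is z* = 2.326.
p*(1−p*) = 0.1971.
(z*)²·p*(1−p*)/E² = 5.410276·0.1971/0.002401 = 444.134.
⌈444.134⌉ = 445.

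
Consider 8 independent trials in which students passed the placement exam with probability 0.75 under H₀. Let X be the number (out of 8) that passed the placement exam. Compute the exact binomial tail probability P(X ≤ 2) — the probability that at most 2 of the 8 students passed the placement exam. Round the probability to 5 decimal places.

X is binomial with n = 8 and p = 0.75.
P(X ≤ 2) = C(8,0)·0.75^0·0.25^8 + C(8,1)·0.75^1·0.25^7 + C(8,2)·0.75^2·0.25^6.
= 0.000015 + 0.000366 + 0.003845 = 0.00423.

P = 0.00423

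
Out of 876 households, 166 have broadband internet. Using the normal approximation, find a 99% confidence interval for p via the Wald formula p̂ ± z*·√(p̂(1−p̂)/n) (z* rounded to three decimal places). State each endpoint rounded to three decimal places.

(0.155, 0.224)

With x = 166 successes in n = 876, p̂ = 0.18950.
Standard error of p̂: √(0.153588/876) = √0.000175329 = 0.013241.
z* = 2.576 at the 99% level.
Margin of error: 2.576 × 0.013241 = 0.03411.
Interval: 0.18950 ± 0.03411 → (0.155, 0.224).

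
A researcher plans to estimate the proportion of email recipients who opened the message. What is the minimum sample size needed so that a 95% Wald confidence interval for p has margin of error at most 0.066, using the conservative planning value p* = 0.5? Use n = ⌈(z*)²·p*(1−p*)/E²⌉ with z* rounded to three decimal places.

z* = 1.960 at the 95% level.
p*(1−p*) = 0.50·0.50 = 0.2500.
(z*)²·p*(1−p*)/E² = 3.841600·0.2500/0.004356 = 220.478.
⌈220.478⌉ = 221.

n = 221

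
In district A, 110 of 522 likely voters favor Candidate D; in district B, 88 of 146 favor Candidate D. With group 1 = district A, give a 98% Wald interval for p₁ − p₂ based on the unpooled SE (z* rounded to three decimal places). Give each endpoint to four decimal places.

(-0.4950, -0.2891)

p̂₁ = 110/522 = 0.21073, p̂₂ = 88/146 = 0.60274; p̂₁ − p̂₂ = -0.39201.
SE = √(0.000318624 + 0.001640031) = √0.001958655 = 0.044257.
The 98% critical value is z* = 2.326. Margin = 2.326·0.044257 = 0.10294.
So the interval runs from -0.4950 to -0.2891.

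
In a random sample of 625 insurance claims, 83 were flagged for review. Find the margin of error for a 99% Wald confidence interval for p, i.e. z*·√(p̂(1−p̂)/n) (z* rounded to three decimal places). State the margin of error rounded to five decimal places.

ME = 0.03497

With x = 83 successes in n = 625, p̂ = 0.13280.
Standard error of p̂: √(0.115164/625) = √0.000184263 = 0.013574.
z* = 2.576 at the 99% level.
So ME = 0.03497.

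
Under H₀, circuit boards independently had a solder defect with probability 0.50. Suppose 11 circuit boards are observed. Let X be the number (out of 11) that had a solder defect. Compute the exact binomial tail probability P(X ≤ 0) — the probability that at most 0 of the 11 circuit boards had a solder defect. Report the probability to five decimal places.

P = 0.00049

X ~ Binomial(n=11, p=0.50).
P(X ≤ 0) = C(11,0)·0.50^0·0.50^11.
= 0.000488 = 0.00049.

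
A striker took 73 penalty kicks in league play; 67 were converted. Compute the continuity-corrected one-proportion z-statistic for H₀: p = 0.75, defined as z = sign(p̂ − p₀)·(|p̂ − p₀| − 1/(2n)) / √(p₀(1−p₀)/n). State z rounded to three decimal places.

Sample proportion p̂ = 67/73 = 0.91781. p̂ − p₀ = 0.167808.
Continuity correction 1/(2n) = 1/146 = 0.006849.
Corrected numerator: |0.167808| − 0.006849 = 0.160959.
Under H₀, SE = √(p₀(1−p₀)/n) = √(0.75·0.25/73) = √0.002568493 = 0.050680.
z = (+)0.160959/0.050680 = 3.176.

z = 3.176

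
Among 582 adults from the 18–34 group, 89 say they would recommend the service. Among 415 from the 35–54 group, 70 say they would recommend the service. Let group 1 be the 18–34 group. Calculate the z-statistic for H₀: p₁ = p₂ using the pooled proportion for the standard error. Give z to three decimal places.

z = -0.670

p̂₁ = 89/582 = 0.15292, p̂₂ = 70/415 = 0.16867.
Pooled p̂ = (89+70)/(582+415) = 159/997 = 0.15948.
SE = √[p̂(1−p̂)(1/n₁+1/n₂)] = √[0.15948·0.84052·(1/582+1/415)] ≈ 0.023523.
z = (p̂₁ − p̂₂)/SE = (0.15292 − 0.16867)/0.023523 = -0.01575/0.023523 = -0.670.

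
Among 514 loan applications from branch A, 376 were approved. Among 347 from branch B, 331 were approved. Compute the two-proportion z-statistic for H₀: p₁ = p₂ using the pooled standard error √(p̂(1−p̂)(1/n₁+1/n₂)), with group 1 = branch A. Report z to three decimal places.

z = -8.351

Sample proportions: p̂₁ = 376/514 = 0.73152 and p̂₂ = 331/347 = 0.95389.
Pooled p̂ = (376+331)/(514+347) = 707/861 = 0.82114.
Pooled SE = √[0.1468702·0.00482737] ≈ 0.026627.
z = -0.22237/0.026627 = -8.351.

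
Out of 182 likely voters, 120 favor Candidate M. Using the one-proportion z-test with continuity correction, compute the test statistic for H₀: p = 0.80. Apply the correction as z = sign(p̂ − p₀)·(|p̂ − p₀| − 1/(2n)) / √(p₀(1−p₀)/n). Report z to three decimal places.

With x = 120 successes in n = 182, p̂ = 0.65934. p̂ − p₀ = -0.140659.
1/(2n) = 0.002747.
Corrected numerator: |-0.140659| − 0.002747 = 0.137912.
Under H₀, SE = √(p₀(1−p₀)/n) = √(0.80·0.20/182) = √0.000879121 = 0.029650.
z = (−)0.137912/0.029650 = -4.651.

z = -4.651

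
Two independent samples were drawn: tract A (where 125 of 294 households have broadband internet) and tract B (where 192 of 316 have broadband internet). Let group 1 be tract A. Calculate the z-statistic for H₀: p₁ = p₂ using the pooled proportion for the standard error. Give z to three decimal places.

Sample proportions: p̂₁ = 125/294 = 0.42517 and p̂₂ = 192/316 = 0.60759.
Pooled p̂ = (125+192)/(294+316) = 317/610 = 0.51967.
SE = √[p̂(1−p̂)(1/n₁+1/n₂)] = √[0.51967·0.48033·(1/294+1/316)] ≈ 0.040484.
z = (p̂₁ − p̂₂)/SE = (0.42517 − 0.60759)/0.040484 = -0.18242/0.040484 = -4.506.

z = -4.506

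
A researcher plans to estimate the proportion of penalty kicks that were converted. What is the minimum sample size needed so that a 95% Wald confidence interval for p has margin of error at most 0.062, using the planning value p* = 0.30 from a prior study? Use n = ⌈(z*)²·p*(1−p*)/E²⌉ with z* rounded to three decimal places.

The 95% critical value is z* = 1.960.
p*(1−p*) = 0.30·0.70 = 0.2100.
Required n before rounding: 3.841600 × 0.2100 / 0.062² = 209.869.
⌈209.869⌉ = 210.

n = 210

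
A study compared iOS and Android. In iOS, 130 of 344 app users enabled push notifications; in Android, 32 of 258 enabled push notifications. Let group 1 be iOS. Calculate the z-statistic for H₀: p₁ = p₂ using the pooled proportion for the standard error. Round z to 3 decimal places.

z = 6.951

Sample proportions: p̂₁ = 130/344 = 0.37791 and p̂₂ = 32/258 = 0.12403.
Pooling: p̂ = 162/602 = 0.26910.
Pooled SE = √[0.1966866·0.00678295] ≈ 0.036526.
z = 0.25388/0.036526 = 6.951.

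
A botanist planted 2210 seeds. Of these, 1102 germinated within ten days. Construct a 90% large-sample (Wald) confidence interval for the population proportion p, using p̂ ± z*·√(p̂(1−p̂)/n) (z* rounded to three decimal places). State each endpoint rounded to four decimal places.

(0.4811, 0.5161)

p̂ = 1102/2210 = 0.49864.
SE(p̂) = √(0.49864·0.50136/2210) = 0.010636.
The 90% critical value is z* = 1.645.
Margin of error: 1.645 × 0.010636 = 0.01750.
CI: 0.49864 ± 0.01750 = (0.4811, 0.5161).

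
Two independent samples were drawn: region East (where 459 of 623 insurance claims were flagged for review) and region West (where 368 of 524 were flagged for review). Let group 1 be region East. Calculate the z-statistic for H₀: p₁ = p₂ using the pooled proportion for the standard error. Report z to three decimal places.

z = 1.297

Sample proportions: p̂₁ = 459/623 = 0.73676 and p̂₂ = 368/524 = 0.70229.
Pooling: p̂ = 827/1147 = 0.72101.
SE = √[p̂(1−p̂)(1/n₁+1/n₂)] = √[0.72101·0.27899·(1/623+1/524)] ≈ 0.026585.
z = (p̂₁ − p̂₂)/SE = (0.73676 − 0.70229)/0.026585 = 0.03447/0.026585 = 1.297.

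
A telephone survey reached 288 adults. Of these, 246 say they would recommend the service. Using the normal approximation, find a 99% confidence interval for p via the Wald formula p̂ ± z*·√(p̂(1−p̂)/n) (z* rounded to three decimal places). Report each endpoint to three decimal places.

With x = 246 successes in n = 288, p̂ = 0.85417.
Standard error of p̂: √(0.124566/288) = √0.000432521 = 0.020797.
z* = 2.576 at the 99% level.
Margin of error: 2.576 × 0.020797 = 0.05357.
Interval: 0.85417 ± 0.05357 → (0.801, 0.908).

(0.801, 0.908)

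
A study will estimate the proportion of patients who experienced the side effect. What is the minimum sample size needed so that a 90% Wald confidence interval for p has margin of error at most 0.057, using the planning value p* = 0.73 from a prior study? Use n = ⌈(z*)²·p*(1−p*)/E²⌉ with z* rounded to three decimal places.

For 90% confidence, z* = 1.645.
p*(1−p*) = 0.73·0.27 = 0.1971.
Required n before rounding: 2.706025 × 0.1971 / 0.057² = 164.161.
Rounding up, n = 165.

n = 165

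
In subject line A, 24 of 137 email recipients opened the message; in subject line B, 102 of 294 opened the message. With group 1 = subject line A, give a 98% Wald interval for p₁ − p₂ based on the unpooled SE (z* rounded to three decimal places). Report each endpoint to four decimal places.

p̂₁ = 24/137 = 0.17518, p̂₂ = 102/294 = 0.34694; p̂₁ − p̂₂ = -0.17176.
Unpooled SE = √(p̂₁(1−p̂₁)/n₁ + p̂₂(1−p̂₂)/n₂) = √(0.001054698 + 0.000770654) = 0.042724.
z* = 2.326 at the 98% level. Margin of error = 0.09938.
So the interval runs from -0.2711 to -0.0724.

(-0.2711, -0.0724)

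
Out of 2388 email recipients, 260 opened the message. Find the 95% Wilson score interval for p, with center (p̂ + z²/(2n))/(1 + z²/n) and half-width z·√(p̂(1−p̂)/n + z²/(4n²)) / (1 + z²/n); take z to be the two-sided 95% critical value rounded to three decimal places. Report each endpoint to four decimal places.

(0.0970, 0.1220)

p̂ = 260/2388 = 0.10888; z = 1.960, so z² = 3.841600.
Denominator 1 + z²/n = 1 + 3.841600/2388 = 1.001609.
Center = (0.10888 + 0.000804)/1.001609 = 0.10951.
Radicand: p̂(1−p̂)/n + z²/(4n²) = 0.000040630 + 0.000000168 = 0.000040798.
Half-width = z·√(radicand)/denom = 1.960·0.006387/1.001609 = 0.01250.
Interval: 0.10951 ± 0.01250 → (0.0970, 0.1220).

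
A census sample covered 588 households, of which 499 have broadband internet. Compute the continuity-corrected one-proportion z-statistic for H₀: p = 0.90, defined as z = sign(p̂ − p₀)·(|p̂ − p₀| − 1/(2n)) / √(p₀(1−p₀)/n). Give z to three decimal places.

z = -4.083

With x = 499 successes in n = 588, p̂ = 0.84864. p̂ − p₀ = -0.051361.
1/(2n) = 0.000850.
Corrected numerator: |-0.051361| − 0.000850 = 0.050511.
SE₀ = √(0.90·0.10/588) = 0.012372.
z = (−)0.050511/0.012372 = -4.083.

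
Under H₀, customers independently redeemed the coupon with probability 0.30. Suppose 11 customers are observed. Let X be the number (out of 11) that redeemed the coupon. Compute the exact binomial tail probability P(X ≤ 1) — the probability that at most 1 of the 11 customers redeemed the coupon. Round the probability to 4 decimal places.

X ~ Binomial(n=11, p=0.30).
P(X ≤ 1) = C(11,0)·0.30^0·0.70^11 + C(11,1)·0.30^1·0.70^10.
= 0.019773 + 0.093217 = 0.1130.

P = 0.1130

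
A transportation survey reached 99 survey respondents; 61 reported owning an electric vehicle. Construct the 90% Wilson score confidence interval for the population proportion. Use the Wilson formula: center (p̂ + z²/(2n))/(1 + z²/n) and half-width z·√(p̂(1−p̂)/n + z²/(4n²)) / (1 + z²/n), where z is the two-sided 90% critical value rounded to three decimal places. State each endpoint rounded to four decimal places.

Here p̂ = 61/99 = 0.61616 and z = 1.645 (z² = 2.706025).
Denominator 1 + z²/n = 1 + 2.706025/99 = 1.027334.
Adjusted center: (0.61616 + z²/(2n))/1.027334 = 0.61307.
Radicand: p̂(1−p̂)/n + z²/(4n²) = 0.002388954 + 0.000069024 = 0.002457978.
Half-width = z·√(radicand)/denom = 1.645·0.049578/1.027334 = 0.07939.
CI: 0.61307 ± 0.07939 = (0.5337, 0.6925).

(0.5337, 0.6925)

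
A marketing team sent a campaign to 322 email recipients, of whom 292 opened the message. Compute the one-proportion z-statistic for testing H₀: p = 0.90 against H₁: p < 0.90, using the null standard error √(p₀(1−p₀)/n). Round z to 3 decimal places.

With x = 292 successes in n = 322, p̂ = 0.90683.
Null standard error: √(0.90·0.10/322) = √0.000279503 = 0.016718.
z = (0.90683 − 0.90)/0.016718 = 0.00683/0.016718 = 0.409.

z = 0.409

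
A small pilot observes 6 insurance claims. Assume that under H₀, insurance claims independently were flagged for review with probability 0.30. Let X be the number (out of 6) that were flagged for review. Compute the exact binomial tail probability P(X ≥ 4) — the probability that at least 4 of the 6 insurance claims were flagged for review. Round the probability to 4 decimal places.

P = 0.0705

X is binomial with n = 6 and p = 0.30.
P(X ≥ 4) = C(6,4)·0.30^4·0.70^2 + C(6,5)·0.30^5·0.70^1 + C(6,6)·0.30^6·0.70^0.
= 0.059535 + 0.010206 + 0.000729 = 0.0705.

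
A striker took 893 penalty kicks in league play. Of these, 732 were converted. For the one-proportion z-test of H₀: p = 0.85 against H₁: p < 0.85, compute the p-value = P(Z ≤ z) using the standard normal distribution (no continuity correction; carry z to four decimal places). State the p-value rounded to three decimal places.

p-value = 0.006

The sample proportion is 732/893 = 0.81971.
Null standard error: √(0.85·0.15/893) = √0.000142777 = 0.011949.
z = (p̂ − p₀)/SE = (732/893 − 0.85)/0.011949 ≈ -2.5350.
p-value = P(Z ≤ z) with z = -2.5350 → 0.006.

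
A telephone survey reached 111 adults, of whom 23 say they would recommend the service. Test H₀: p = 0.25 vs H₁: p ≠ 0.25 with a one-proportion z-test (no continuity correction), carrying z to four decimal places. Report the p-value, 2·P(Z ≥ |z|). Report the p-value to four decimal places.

p-value = 0.2978

p̂ = 23/111 = 0.20721.
SE₀ = √(0.25·0.75/111) = 0.041100.
Test statistic (full precision, shown to 4 dp): z = (23/111 − 0.25)/SE₀ ≈ -1.0412.
From the standard normal, 2·P(Z ≥ |z|) = 0.2978.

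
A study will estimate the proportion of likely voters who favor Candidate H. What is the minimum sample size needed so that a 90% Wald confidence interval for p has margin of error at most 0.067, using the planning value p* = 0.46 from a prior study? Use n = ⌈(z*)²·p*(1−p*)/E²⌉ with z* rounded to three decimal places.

n = 150

For 90% confidence, z* = 1.645.
p*(1−p*) = 0.46·0.54 = 0.2484.
(z*)²·p*(1−p*)/E² = 2.706025·0.2484/0.004489 = 149.739.
⌈149.739⌉ = 150.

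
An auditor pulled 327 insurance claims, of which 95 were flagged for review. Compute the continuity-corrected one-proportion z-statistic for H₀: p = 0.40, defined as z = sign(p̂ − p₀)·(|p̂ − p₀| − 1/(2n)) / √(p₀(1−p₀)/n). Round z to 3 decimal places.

Sample proportion p̂ = 95/327 = 0.29052. p̂ − p₀ = -0.109480.
Continuity correction 1/(2n) = 1/654 = 0.001529.
Corrected numerator: |-0.109480| − 0.001529 = 0.107951.
Under H₀, SE = √(p₀(1−p₀)/n) = √(0.40·0.60/327) = √0.000733945 = 0.027091.
z = (−)0.107951/0.027091 = -3.985.

z = -3.985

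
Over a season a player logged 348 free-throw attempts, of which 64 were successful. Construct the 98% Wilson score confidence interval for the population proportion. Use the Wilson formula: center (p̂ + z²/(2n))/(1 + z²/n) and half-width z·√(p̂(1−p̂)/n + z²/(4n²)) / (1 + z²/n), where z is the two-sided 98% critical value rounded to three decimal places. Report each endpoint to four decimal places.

(0.1406, 0.2369)

p̂ = 64/348 = 0.18391; z = 2.326, so z² = 5.410276.
Denominator 1 + z²/n = 1 + 5.410276/348 = 1.015547.
Adjusted center: (0.18391 + z²/(2n))/1.015547 = 0.18875.
Radicand: p̂(1−p̂)/n + z²/(4n²) = 0.000431281 + 0.000011169 = 0.000442450.
Half-width = 2.326·√0.000442450/1.015547 = 0.04818.
So the interval runs from 0.1406 to 0.2369.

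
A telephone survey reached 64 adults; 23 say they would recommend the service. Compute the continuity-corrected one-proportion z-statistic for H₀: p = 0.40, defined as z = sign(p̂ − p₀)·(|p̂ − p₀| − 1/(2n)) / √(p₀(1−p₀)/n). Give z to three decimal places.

z = -0.536

p̂ = 23/64 = 0.35938. p̂ − p₀ = -0.040625.
1/(2n) = 0.007812.
Corrected numerator: |-0.040625| − 0.007812 = 0.032813.
SE₀ = √(0.40·0.60/64) = 0.061237.
z = −0.032813/0.061237 = -0.536.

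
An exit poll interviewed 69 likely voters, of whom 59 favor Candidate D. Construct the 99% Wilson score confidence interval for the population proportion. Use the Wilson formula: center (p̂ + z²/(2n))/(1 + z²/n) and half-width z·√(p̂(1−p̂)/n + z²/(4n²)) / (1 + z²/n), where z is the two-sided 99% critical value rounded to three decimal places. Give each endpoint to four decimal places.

(0.7151, 0.9327)

p̂ = 59/69 = 0.85507; z = 2.576, so z² = 6.635776.
Denominator 1 + z²/n = 1 + 6.635776/69 = 1.096171.
Adjusted center: (0.85507 + z²/(2n))/1.096171 = 0.82392.
Radicand: p̂(1−p̂)/n + z²/(4n²) = 0.001795993 + 0.000348444 = 0.002144437.
Half-width = 2.576·√0.002144437/1.096171 = 0.10882.
Interval: 0.82392 ± 0.10882 → (0.7151, 0.9327).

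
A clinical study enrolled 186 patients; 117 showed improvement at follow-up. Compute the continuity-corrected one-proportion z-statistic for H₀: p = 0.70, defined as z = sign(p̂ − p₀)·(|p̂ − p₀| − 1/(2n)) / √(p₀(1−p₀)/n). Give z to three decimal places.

p̂ = 117/186 = 0.62903. p̂ − p₀ = -0.070968.
Continuity correction 1/(2n) = 1/372 = 0.002688.
Corrected numerator: |-0.070968| − 0.002688 = 0.068280.
Null standard error: √(0.70·0.30/186) = √0.001129032 = 0.033601.
z = −0.068280/0.033601 = -2.032.

z = -2.032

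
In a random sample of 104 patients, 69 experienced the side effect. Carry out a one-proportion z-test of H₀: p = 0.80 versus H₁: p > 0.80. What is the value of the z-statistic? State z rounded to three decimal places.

z = -3.481

Sample proportion p̂ = 69/104 = 0.66346.
SE₀ = √(0.80·0.20/104) = 0.039223.
z = (p̂ − p₀)/SE = (0.66346 − 0.80)/0.039223 = -3.481.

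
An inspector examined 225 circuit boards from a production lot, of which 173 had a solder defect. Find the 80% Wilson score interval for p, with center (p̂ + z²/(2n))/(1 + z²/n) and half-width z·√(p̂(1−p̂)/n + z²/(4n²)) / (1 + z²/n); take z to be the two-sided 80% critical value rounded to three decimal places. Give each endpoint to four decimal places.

(0.7310, 0.8029)

Here p̂ = 173/225 = 0.76889 and z = 1.282 (z² = 1.643524).
Denominator 1 + z²/n = 1 + 1.643524/225 = 1.007305.
Adjusted center: (0.76889 + z²/(2n))/1.007305 = 0.76694.
Radicand: p̂(1−p̂)/n + z²/(4n²) = 0.000789772 + 0.000008116 = 0.000797888.
Half-width = z·√(radicand)/denom = 1.282·0.028247/1.007305 = 0.03595.
So the interval runs from 0.7310 to 0.8029.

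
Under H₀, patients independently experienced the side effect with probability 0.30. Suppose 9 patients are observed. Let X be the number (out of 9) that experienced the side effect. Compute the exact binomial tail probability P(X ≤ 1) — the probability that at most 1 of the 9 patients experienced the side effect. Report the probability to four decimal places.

X is binomial with n = 9 and p = 0.30.
P(X ≤ 1) = C(9,0)·0.30^0·0.70^9 + C(9,1)·0.30^1·0.70^8.
= 0.040354 + 0.155650 = 0.1960.

P = 0.1960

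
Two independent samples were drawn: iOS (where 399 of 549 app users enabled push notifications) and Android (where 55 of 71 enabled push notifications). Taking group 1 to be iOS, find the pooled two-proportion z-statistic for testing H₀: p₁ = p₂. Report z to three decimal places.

p̂₁ = 399/549 = 0.72678, p̂₂ = 55/71 = 0.77465.
Pooling: p̂ = 454/620 = 0.73226.
Pooled SE = √[0.1960562·0.01590600] ≈ 0.055843.
z = -0.04787/0.055843 = -0.857.

z = -0.857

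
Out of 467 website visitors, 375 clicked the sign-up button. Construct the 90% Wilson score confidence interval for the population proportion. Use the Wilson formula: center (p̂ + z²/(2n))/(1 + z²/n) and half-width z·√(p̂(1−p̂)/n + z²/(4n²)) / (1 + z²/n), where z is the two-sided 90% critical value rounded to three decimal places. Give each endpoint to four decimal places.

Here p̂ = 375/467 = 0.80300 and z = 1.645 (z² = 2.706025).
1 + z²/n = 1.005794.
Center = (0.80300 + 0.002897)/1.005794 = 0.80125.
Radicand: p̂(1−p̂)/n + z²/(4n²) = 0.000338742 + 0.000003102 = 0.000341844.
Half-width = 1.645·√0.000341844/1.005794 = 0.03024.
So the interval runs from 0.7710 to 0.8315.

(0.7710, 0.8315)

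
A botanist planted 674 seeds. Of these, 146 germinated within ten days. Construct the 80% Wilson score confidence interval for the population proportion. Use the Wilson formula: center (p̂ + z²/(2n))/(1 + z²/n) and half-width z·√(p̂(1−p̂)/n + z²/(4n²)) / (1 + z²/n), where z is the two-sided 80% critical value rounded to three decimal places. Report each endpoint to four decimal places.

Here p̂ = 146/674 = 0.21662 and z = 1.282 (z² = 1.643524).
1 + z²/n = 1.002438.
Center = (0.21662 + 0.001219)/1.002438 = 0.21731.
Radicand: p̂(1−p̂)/n + z²/(4n²) = 0.000251772 + 0.000000904 = 0.000252676.
Half-width = 1.282·√0.000252676/1.002438 = 0.02033.
CI: 0.21731 ± 0.02033 = (0.1970, 0.2376).

(0.1970, 0.2376)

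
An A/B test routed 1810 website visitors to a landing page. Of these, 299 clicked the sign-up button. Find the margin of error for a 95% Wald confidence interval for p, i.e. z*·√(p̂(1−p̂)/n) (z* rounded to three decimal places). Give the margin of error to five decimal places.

ME = 0.01711

With x = 299 successes in n = 1810, p̂ = 0.16519.
Standard error of p̂: √(0.137905/1810) = √0.000076190 = 0.008729.
z* = 1.960 at the 95% level.
ME = 1.960·0.008729 = 0.01711.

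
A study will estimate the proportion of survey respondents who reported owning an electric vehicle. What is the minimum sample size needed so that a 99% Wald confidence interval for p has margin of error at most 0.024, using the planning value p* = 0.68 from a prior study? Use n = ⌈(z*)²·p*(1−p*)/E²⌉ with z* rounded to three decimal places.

n = 2507

The 99% critical value is z* = 2.576.
p*(1−p*) = 0.2176.
(z*)²·p*(1−p*)/E² = 6.635776·0.2176/0.000576 = 2506.849.
⌈2506.849⌉ = 2507.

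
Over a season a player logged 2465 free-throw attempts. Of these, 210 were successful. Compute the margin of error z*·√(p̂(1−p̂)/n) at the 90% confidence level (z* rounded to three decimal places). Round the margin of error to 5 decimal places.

p̂ = 210/2465 = 0.08519.
SE(p̂) = √(0.08519·0.91481/2465) = 0.005623.
The 90% critical value is z* = 1.645.
ME = 1.645·0.005623 = 0.00925.

ME = 0.00925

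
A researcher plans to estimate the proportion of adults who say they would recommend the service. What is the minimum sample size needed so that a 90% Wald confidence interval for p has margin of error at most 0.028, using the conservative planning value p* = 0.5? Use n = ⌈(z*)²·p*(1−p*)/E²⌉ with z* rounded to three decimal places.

n = 863

z* = 1.645 at the 90% level.
p*(1−p*) = 0.50·0.50 = 0.2500.
Required n before rounding: 2.706025 × 0.2500 / 0.028² = 862.891.
⌈862.891⌉ = 863.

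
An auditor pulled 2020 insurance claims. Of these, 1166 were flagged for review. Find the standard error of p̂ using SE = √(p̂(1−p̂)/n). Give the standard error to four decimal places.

Sample proportion p̂ = 1166/2020 = 0.57723.
p̂(1−p̂) = 0.57723·0.42277 = 0.244036.
SE = √(0.244036/2020) = 0.0110.

SE = 0.0110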